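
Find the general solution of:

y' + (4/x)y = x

Using integrating factor method:

General solution: y = (1/6)x^2 + Cx^(-4)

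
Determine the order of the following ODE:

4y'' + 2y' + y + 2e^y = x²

The order is 2 (highest derivative is of order 2).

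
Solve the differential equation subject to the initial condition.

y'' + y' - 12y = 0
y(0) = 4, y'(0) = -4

General solution: y = C₁e^(3x) + C₂e^(-4x)
Applying ICs: C₁ = 12/7, C₂ = 16/7
Particular solution: y = (12/7)e^(3x) + (16/7)e^(-4x)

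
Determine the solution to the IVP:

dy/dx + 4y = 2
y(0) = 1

General solution: y = 1/2 + Ce^(-4x)
Applying y(0) = 1: C = 1 - 1/2 = 1/2
Particular solution: y = 1/2 + (1/2)e^(-4x)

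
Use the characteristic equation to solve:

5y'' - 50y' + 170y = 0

Characteristic equation: 5r² - 50r + 170 = 0
Divide by 5: r² - 10r + 34 = 0
Roots: r = 5 ± 3i (complex conjugates)
General solution: y = e^(5x)(C₁cos(3x) + C₂sin(3x))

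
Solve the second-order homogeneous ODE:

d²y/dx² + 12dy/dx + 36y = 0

Characteristic equation: r² + 12r + 36 = 0
Factored: (r + 6)² = 0
Repeated root: r = -6
General solution: y = (C₁ + C₂x)e^(-6x)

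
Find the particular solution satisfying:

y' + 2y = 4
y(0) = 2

General solution: y = 2 + Ce^(-2x)
Applying y(0) = 2: C = 2 - 2 = 0
Particular solution: y = 2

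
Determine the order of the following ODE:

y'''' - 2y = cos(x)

The order is 4 (highest derivative is of order 4).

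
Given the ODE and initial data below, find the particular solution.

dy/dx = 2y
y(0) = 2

General solution: y = Ce^(2x)
Applying IC y(0) = 2:
Particular solution: y = 2e^(2x)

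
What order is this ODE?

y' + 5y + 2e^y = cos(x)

The order is 1 (highest derivative is of order 1).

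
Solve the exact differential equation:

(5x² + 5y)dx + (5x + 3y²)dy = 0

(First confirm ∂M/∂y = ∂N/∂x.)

Verify exactness: ∂M/∂y = ∂N/∂x ✓
Find F(x,y) such that ∂F/∂x = M, ∂F/∂y = N
Solution: 5x³/3 + 5xy + y³ = C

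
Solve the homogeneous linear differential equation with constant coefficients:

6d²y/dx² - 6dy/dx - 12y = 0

Characteristic equation: 6r² - 6r - 12 = 0
Divide by 6: r² - r - 2 = 0
Roots: r = 2, -1 (distinct real)
General solution: y = C₁e^(2x) + C₂e^(-x)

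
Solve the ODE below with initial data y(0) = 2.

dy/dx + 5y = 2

General solution: y = 2/5 + Ce^(-5x)
Applying y(0) = 2: C = 2 - 2/5 = 8/5
Particular solution: y = 2/5 + (8/5)e^(-5x)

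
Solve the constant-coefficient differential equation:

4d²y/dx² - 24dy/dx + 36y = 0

Characteristic equation: 4r² - 24r + 36 = 0
Divide by 4: r² - 6r + 9 = 0
Factored: (r - 3)² = 0
Repeated root: r = 3
General solution: y = (C₁ + C₂x)e^(3x)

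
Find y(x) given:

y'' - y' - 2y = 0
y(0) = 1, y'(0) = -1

General solution: y = C₁e^(2x) + C₂e^(-x)
Applying ICs: C₁ = 0, C₂ = 1
Particular solution: y = e^(-x)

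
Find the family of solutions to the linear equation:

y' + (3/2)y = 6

Using integrating factor method:

General solution: y = 4 + Ce^(-3x/2)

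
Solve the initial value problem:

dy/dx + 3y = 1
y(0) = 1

General solution: y = 1/3 + Ce^(-3x)
Applying y(0) = 1: C = 1 - 1/3 = 2/3
Particular solution: y = 1/3 + (2/3)e^(-3x)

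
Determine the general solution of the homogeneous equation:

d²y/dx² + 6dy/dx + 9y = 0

Characteristic equation: r² + 6r + 9 = 0
Factored: (r + 3)² = 0
Repeated root: r = -3
General solution: y = (C₁ + C₂x)e^(-3x)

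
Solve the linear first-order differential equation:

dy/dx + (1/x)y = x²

Using integrating factor method:

General solution: y = (1/4)x^3 + C/x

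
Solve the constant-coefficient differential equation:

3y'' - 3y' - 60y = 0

Characteristic equation: 3r² - 3r - 60 = 0
Divide by 3: r² - r - 20 = 0
Roots: r = 5, -4 (distinct real)
General solution: y = C₁e^(5x) + C₂e^(-4x)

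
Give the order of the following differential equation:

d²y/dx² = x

The order is 2 (highest derivative is of order 2).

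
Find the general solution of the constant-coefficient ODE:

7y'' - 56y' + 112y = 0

Characteristic equation: 7r² - 56r + 112 = 0
Divide by 7: r² - 8r + 16 = 0
Factored: (r - 4)² = 0
Repeated root: r = 4
General solution: y = (C₁ + C₂x)e^(4x)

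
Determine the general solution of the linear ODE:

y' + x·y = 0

Using integrating factor method:

General solution: y = Ce^(-x^2/2)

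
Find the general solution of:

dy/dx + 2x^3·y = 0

Using integrating factor method:

General solution: y = Ce^(-x^4/2)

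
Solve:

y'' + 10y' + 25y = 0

Characteristic equation: r² + 10r + 25 = 0
Factored: (r + 5)² = 0
Repeated root: r = -5
General solution: y = (C₁ + C₂x)e^(-5x)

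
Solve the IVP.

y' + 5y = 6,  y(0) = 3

General solution: y = 6/5 + Ce^(-5x)
Applying y(0) = 3: C = 3 - 6/5 = 9/5
Particular solution: y = 6/5 + (9/5)e^(-5x)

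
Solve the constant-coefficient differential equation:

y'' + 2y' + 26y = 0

Characteristic equation: r² + 2r + 26 = 0
Roots: r = -1 ± 5i (complex conjugates)
General solution: y = e^(-x)(C₁cos(5x) + C₂sin(5x))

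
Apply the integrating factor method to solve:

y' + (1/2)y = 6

Using integrating factor method:

General solution: y = 12 + Ce^(-x/2)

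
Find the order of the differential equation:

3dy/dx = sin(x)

The order is 1 (highest derivative is of order 1).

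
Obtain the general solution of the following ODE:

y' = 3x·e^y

Separating variables and integrating:
-e^(-y) = 3x²/2 + C

General solution: y = -ln(C - 3x²/2)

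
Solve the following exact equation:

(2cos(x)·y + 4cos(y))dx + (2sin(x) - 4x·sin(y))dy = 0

Verify exactness: ∂M/∂y = ∂N/∂x ✓
Find F(x,y) such that ∂F/∂x = M, ∂F/∂y = N
Solution: 2sin(x)·y + 4x·cos(y) = C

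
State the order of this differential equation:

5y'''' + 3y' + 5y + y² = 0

The order is 4 (highest derivative is of order 4).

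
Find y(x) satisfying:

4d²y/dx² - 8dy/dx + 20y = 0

Characteristic equation: 4r² - 8r + 20 = 0
Divide by 4: r² - 2r + 5 = 0
Roots: r = 1 ± 2i (complex conjugates)
General solution: y = e^x(C₁cos(2x) + C₂sin(2x))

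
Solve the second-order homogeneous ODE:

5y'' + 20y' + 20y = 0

Characteristic equation: 5r² + 20r + 20 = 0
Divide by 5: r² + 4r + 4 = 0
Factored: (r + 2)² = 0
Repeated root: r = -2
General solution: y = (C₁ + C₂x)e^(-2x)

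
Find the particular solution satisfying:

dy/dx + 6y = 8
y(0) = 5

General solution: y = 4/3 + Ce^(-6x)
Applying y(0) = 5: C = 5 - 4/3 = 11/3
Particular solution: y = 4/3 + (11/3)e^(-6x)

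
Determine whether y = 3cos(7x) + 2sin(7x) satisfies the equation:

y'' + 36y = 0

Verification:
y'' = -147cos(7x) - 98sin(7x)
y'' + 36y ≠ 0 (frequency mismatch: got 49 instead of 36)

No, it is not a solution.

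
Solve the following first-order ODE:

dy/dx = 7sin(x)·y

Separating variables and integrating:
ln|y| = -7cos(x) + C

General solution: y = Ce^(-7cos(x))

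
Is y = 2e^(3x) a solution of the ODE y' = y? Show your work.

Verification:
y = 2e^(3x)
y' = 6e^(3x)
But y = 2e^(3x)
y' ≠ y — the derivative does not match

No, it is not a solution.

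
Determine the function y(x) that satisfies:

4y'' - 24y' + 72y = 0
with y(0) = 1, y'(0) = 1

General solution: y = e^(3x)(C₁cos(3x) + C₂sin(3x))
Complex roots r = 3 ± 3i
Applying ICs: C₁ = 1, C₂ = -2/3
Particular solution: y = e^(3x)(cos(3x) - (2/3)sin(3x))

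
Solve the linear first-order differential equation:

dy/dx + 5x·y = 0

Using integrating factor method:

General solution: y = Ce^(-5x^2/2)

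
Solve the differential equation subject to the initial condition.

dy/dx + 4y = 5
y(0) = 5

General solution: y = 5/4 + Ce^(-4x)
Applying y(0) = 5: C = 5 - 5/4 = 15/4
Particular solution: y = 5/4 + (15/4)e^(-4x)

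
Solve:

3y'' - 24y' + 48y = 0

Characteristic equation: 3r² - 24r + 48 = 0
Divide by 3: r² - 8r + 16 = 0
Factored: (r - 4)² = 0
Repeated root: r = 4
General solution: y = (C₁ + C₂x)e^(4x)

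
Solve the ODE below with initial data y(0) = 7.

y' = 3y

General solution: y = Ce^(3x)
Applying IC y(0) = 7:
Particular solution: y = 7e^(3x)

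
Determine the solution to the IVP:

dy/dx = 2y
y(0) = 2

General solution: y = Ce^(2x)
Applying IC y(0) = 2:
Particular solution: y = 2e^(2x)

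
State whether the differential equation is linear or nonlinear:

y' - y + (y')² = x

Nonlinear ((y')² term)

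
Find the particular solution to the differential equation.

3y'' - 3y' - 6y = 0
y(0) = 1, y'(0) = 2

General solution: y = C₁e^(2x) + C₂e^(-x)
Applying ICs: C₁ = 1, C₂ = 0
Particular solution: y = e^(2x)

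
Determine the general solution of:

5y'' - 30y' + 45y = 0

Characteristic equation: 5r² - 30r + 45 = 0
Divide by 5: r² - 6r + 9 = 0
Factored: (r - 3)² = 0
Repeated root: r = 3
General solution: y = (C₁ + C₂x)e^(3x)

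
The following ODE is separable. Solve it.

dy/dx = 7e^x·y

Separating variables and integrating:
ln|y| = 7e^x + C

General solution: y = Ce^(7e^x)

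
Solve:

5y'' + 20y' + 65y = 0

Characteristic equation: 5r² + 20r + 65 = 0
Divide by 5: r² + 4r + 13 = 0
Roots: r = -2 ± 3i (complex conjugates)
General solution: y = e^(-2x)(C₁cos(3x) + C₂sin(3x))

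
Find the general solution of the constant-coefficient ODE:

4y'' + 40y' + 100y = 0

Characteristic equation: 4r² + 40r + 100 = 0
Divide by 4: r² + 10r + 25 = 0
Factored: (r + 5)² = 0
Repeated root: r = -5
General solution: y = (C₁ + C₂x)e^(-5x)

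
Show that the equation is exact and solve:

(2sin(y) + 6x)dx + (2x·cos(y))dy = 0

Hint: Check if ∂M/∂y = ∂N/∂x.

Verify exactness: ∂M/∂y = ∂N/∂x ✓
Find F(x,y) such that ∂F/∂x = M, ∂F/∂y = N
Solution: 2x·sin(y) + 3x² = C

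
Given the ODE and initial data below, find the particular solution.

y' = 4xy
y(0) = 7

General solution: y = Ce^(2x²)
Applying IC y(0) = 7:
Particular solution: y = 7e^(2x²)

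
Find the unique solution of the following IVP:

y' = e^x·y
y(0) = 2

General solution: y = Ce^(e^x)
Applying IC y(0) = 2:
Particular solution: y = 2e^(e^x - 1)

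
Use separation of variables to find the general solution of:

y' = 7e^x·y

Separating variables and integrating:
ln|y| = 7e^x + C

General solution: y = Ce^(7e^x)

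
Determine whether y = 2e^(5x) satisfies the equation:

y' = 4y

Verification:
y = 2e^(5x)
y' = 10e^(5x)
But 4y = 8e^(5x)
y' ≠ 4y — the derivative does not match

No, it is not a solution.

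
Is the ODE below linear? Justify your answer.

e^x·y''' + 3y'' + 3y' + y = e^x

Yes. Linear (y and its derivatives appear to the first power only, no products of y terms)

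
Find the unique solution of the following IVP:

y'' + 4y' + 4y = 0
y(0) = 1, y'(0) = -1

General solution: y = (C₁ + C₂x)e^(-2x)
Repeated root r = -2
Applying ICs: C₁ = 1, C₂ = 1
Particular solution: y = (1 + x)e^(-2x)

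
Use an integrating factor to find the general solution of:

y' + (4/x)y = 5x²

Using integrating factor method:

General solution: y = (5/7)x^3 + Cx^(-4)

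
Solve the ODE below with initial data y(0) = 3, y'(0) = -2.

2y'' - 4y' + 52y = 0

General solution: y = e^x(C₁cos(5x) + C₂sin(5x))
Complex roots r = 1 ± 5i
Applying ICs: C₁ = 3, C₂ = -1
Particular solution: y = e^x(3cos(5x) - sin(5x))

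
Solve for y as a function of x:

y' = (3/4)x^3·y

Separating variables and integrating:
ln|y| = 3x^4/16 + C

General solution: y = Ce^(3x^4/16)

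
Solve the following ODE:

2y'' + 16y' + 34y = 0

Characteristic equation: 2r² + 16r + 34 = 0
Divide by 2: r² + 8r + 17 = 0
Roots: r = -4 ± i (complex conjugates)
General solution: y = e^(-4x)(C₁cos(x) + C₂sin(x))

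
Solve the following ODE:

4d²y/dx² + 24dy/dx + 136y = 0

Characteristic equation: 4r² + 24r + 136 = 0
Divide by 4: r² + 6r + 34 = 0
Roots: r = -3 ± 5i (complex conjugates)
General solution: y = e^(-3x)(C₁cos(5x) + C₂sin(5x))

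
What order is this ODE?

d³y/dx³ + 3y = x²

The order is 3 (highest derivative is of order 3).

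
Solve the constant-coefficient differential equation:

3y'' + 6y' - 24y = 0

Characteristic equation: 3r² + 6r - 24 = 0
Divide by 3: r² + 2r - 8 = 0
Roots: r = 2, -4 (distinct real)
General solution: y = C₁e^(2x) + C₂e^(-4x)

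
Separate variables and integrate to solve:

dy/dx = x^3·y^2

Separating variables and integrating:
-1/y = x^4/4 + C

General solution: y^-1 = (-1/4)x^4 + C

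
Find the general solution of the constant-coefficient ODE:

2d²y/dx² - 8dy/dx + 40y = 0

Characteristic equation: 2r² - 8r + 40 = 0
Divide by 2: r² - 4r + 20 = 0
Roots: r = 2 ± 4i (complex conjugates)
General solution: y = e^(2x)(C₁cos(4x) + C₂sin(4x))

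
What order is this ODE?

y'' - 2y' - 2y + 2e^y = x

The order is 2 (highest derivative is of order 2).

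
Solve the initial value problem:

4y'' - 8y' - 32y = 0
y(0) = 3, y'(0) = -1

General solution: y = C₁e^(4x) + C₂e^(-2x)
Applying ICs: C₁ = 5/6, C₂ = 13/6
Particular solution: y = (5/6)e^(4x) + (13/6)e^(-2x)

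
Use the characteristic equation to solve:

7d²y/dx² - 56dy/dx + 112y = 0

Characteristic equation: 7r² - 56r + 112 = 0
Divide by 7: r² - 8r + 16 = 0
Factored: (r - 4)² = 0
Repeated root: r = 4
General solution: y = (C₁ + C₂x)e^(4x)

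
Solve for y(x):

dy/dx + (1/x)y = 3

Using integrating factor method:

General solution: y = (3/2)x + C/x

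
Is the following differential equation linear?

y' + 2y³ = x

No. Nonlinear (y³ term)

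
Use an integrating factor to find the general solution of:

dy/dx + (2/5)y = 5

Using integrating factor method:

General solution: y = 25/2 + Ce^(-2x/5)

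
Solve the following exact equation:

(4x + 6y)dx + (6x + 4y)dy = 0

Verify exactness: ∂M/∂y = ∂N/∂x ✓
Find F(x,y) such that ∂F/∂x = M, ∂F/∂y = N
Solution: 2x² + 6xy + 2y² = C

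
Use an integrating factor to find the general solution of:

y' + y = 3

Using integrating factor method:

General solution: y = 3 + Ce^(-x)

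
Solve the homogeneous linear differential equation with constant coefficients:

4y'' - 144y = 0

Characteristic equation: 4r² - 144 = 0
Divide by 4: r² - 36 = 0
Roots: r = 6, -6 (distinct real)
General solution: y = C₁e^(6x) + C₂e^(-6x)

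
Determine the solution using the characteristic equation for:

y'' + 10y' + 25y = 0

Characteristic equation: r² + 10r + 25 = 0
Factored: (r + 5)² = 0
Repeated root: r = -5
General solution: y = (C₁ + C₂x)e^(-5x)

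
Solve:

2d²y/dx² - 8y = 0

Characteristic equation: 2r² - 8 = 0
Divide by 2: r² - 4 = 0
Roots: r = 2, -2 (distinct real)
General solution: y = C₁e^(2x) + C₂e^(-2x)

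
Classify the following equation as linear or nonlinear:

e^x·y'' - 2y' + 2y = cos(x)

Linear (y and its derivatives appear to the first power only, no products of y terms)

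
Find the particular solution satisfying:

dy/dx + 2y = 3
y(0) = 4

General solution: y = 3/2 + Ce^(-2x)
Applying y(0) = 4: C = 4 - 3/2 = 5/2
Particular solution: y = 3/2 + (5/2)e^(-2x)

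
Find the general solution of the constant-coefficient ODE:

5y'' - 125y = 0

Characteristic equation: 5r² - 125 = 0
Divide by 5: r² - 25 = 0
Roots: r = 5, -5 (distinct real)
General solution: y = C₁e^(5x) + C₂e^(-5x)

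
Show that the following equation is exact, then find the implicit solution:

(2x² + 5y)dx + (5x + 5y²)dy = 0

Verify exactness: ∂M/∂y = ∂N/∂x ✓
Find F(x,y) such that ∂F/∂x = M, ∂F/∂y = N
Solution: 2x³/3 + 5xy + 5y³/3 = C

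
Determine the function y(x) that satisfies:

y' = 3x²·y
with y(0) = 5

General solution: y = Ce^(x³)
Applying IC y(0) = 5:
Particular solution: y = 5e^(x³)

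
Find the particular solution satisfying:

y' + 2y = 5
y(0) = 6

General solution: y = 5/2 + Ce^(-2x)
Applying y(0) = 6: C = 6 - 5/2 = 7/2
Particular solution: y = 5/2 + (7/2)e^(-2x)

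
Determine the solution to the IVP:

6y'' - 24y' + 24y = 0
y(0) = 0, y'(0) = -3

General solution: y = (C₁ + C₂x)e^(2x)
Repeated root r = 2
Applying ICs: C₁ = 0, C₂ = -3
Particular solution: y = -3xe^(2x)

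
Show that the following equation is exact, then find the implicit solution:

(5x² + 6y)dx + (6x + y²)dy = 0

Verify exactness: ∂M/∂y = ∂N/∂x ✓
Find F(x,y) such that ∂F/∂x = M, ∂F/∂y = N
Solution: 5x³/3 + 6xy + y³/3 = C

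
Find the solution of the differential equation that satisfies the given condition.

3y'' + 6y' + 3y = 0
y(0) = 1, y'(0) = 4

General solution: y = (C₁ + C₂x)e^(-x)
Repeated root r = -1
Applying ICs: C₁ = 1, C₂ = 5
Particular solution: y = (1 + 5x)e^(-x)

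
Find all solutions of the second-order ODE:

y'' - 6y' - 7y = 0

Characteristic equation: r² - 6r - 7 = 0
Roots: r = 7, -1 (distinct real)
General solution: y = C₁e^(7x) + C₂e^(-x)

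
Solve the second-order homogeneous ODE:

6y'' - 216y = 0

Characteristic equation: 6r² - 216 = 0
Divide by 6: r² - 36 = 0
Roots: r = 6, -6 (distinct real)
General solution: y = C₁e^(6x) + C₂e^(-6x)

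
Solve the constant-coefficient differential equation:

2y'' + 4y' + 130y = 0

Characteristic equation: 2r² + 4r + 130 = 0
Divide by 2: r² + 2r + 65 = 0
Roots: r = -1 ± 8i (complex conjugates)
General solution: y = e^(-x)(C₁cos(8x) + C₂sin(8x))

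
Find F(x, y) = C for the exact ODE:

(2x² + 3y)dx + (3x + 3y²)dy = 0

Verify exactness: ∂M/∂y = ∂N/∂x ✓
Find F(x,y) such that ∂F/∂x = M, ∂F/∂y = N
Solution: 2x³/3 + 3xy + y³ = C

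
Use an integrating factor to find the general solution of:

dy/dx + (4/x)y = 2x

Using integrating factor method:

General solution: y = (1/3)x^2 + Cx^(-4)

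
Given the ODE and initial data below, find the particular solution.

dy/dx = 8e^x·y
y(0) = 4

General solution: y = Ce^(8e^x)
Applying IC y(0) = 4:
Particular solution: y = 4e^(8(e^x - 1))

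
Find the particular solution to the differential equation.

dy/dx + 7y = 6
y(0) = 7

General solution: y = 6/7 + Ce^(-7x)
Applying y(0) = 7: C = 7 - 6/7 = 43/7
Particular solution: y = 6/7 + (43/7)e^(-7x)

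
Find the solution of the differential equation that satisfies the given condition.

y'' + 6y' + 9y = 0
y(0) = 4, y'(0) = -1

General solution: y = (C₁ + C₂x)e^(-3x)
Repeated root r = -3
Applying ICs: C₁ = 4, C₂ = 11
Particular solution: y = (4 + 11x)e^(-3x)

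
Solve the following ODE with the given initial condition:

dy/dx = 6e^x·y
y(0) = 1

General solution: y = Ce^(6e^x)
Applying IC y(0) = 1:
Particular solution: y = e^(6(e^x - 1))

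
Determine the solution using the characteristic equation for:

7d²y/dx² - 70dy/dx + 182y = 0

Characteristic equation: 7r² - 70r + 182 = 0
Divide by 7: r² - 10r + 26 = 0
Roots: r = 5 ± i (complex conjugates)
General solution: y = e^(5x)(C₁cos(x) + C₂sin(x))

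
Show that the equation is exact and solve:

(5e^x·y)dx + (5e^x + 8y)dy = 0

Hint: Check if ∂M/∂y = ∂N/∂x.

Verify exactness: ∂M/∂y = ∂N/∂x ✓
Find F(x,y) such that ∂F/∂x = M, ∂F/∂y = N
Solution: 5e^x·y + 4y² = C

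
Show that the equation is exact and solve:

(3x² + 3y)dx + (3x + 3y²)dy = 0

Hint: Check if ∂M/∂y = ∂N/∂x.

Verify exactness: ∂M/∂y = ∂N/∂x ✓
Find F(x,y) such that ∂F/∂x = M, ∂F/∂y = N
Solution: x³ + 3xy + y³ = C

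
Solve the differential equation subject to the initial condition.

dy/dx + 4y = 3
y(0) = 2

General solution: y = 3/4 + Ce^(-4x)
Applying y(0) = 2: C = 2 - 3/4 = 5/4
Particular solution: y = 3/4 + (5/4)e^(-4x)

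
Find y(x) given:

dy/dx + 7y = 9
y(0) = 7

General solution: y = 9/7 + Ce^(-7x)
Applying y(0) = 7: C = 7 - 9/7 = 40/7
Particular solution: y = 9/7 + (40/7)e^(-7x)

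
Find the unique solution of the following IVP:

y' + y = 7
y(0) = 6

General solution: y = 7 + Ce^(-x)
Applying y(0) = 6: C = 6 - 7 = -1
Particular solution: y = 7 - e^(-x)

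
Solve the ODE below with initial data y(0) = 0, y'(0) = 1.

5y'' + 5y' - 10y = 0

General solution: y = C₁e^x + C₂e^(-2x)
Applying ICs: C₁ = 1/3, C₂ = -1/3
Particular solution: y = (1/3)e^x - (1/3)e^(-2x)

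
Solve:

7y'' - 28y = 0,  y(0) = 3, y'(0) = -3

General solution: y = C₁e^(2x) + C₂e^(-2x)
Applying ICs: C₁ = 3/4, C₂ = 9/4
Particular solution: y = (3/4)e^(2x) + (9/4)e^(-2x)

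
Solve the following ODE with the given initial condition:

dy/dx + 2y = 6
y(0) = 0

General solution: y = 3 + Ce^(-2x)
Applying y(0) = 0: C = 0 - 3 = -3
Particular solution: y = 3 - 3e^(-2x)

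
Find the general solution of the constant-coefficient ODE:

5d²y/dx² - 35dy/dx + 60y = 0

Characteristic equation: 5r² - 35r + 60 = 0
Divide by 5: r² - 7r + 12 = 0
Roots: r = 3, 4 (distinct real)
General solution: y = C₁e^(3x) + C₂e^(4x)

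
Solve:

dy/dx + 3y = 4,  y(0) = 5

General solution: y = 4/3 + Ce^(-3x)
Applying y(0) = 5: C = 5 - 4/3 = 11/3
Particular solution: y = 4/3 + (11/3)e^(-3x)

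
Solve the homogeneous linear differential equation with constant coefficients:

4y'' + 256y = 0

Characteristic equation: 4r² + 256 = 0
Divide by 4: r² + 64 = 0
Roots: r = ±8i (complex conjugates)
General solution: y = C₁cos(8x) + C₂sin(8x)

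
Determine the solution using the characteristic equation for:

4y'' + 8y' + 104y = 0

Characteristic equation: 4r² + 8r + 104 = 0
Divide by 4: r² + 2r + 26 = 0
Roots: r = -1 ± 5i (complex conjugates)
General solution: y = e^(-x)(C₁cos(5x) + C₂sin(5x))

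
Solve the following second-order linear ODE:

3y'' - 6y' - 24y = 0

Characteristic equation: 3r² - 6r - 24 = 0
Divide by 3: r² - 2r - 8 = 0
Roots: r = 4, -2 (distinct real)
General solution: y = C₁e^(4x) + C₂e^(-2x)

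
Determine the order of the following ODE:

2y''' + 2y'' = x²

The order is 3 (highest derivative is of order 3).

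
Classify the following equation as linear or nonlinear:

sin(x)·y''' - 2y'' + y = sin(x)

Linear (y and its derivatives appear to the first power only, no products of y terms)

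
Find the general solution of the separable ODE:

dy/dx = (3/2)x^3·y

Separating variables and integrating:
ln|y| = 3x^4/8 + C

General solution: y = Ce^(3x^4/8)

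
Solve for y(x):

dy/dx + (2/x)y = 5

Using integrating factor method:

General solution: y = (5/3)x + Cx^(-2)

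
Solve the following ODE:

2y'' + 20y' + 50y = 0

Characteristic equation: 2r² + 20r + 50 = 0
Divide by 2: r² + 10r + 25 = 0
Factored: (r + 5)² = 0
Repeated root: r = -5
General solution: y = (C₁ + C₂x)e^(-5x)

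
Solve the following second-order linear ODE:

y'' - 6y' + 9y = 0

Characteristic equation: r² - 6r + 9 = 0
Factored: (r - 3)² = 0
Repeated root: r = 3
General solution: y = (C₁ + C₂x)e^(3x)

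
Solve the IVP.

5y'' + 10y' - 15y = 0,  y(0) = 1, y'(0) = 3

General solution: y = C₁e^x + C₂e^(-3x)
Applying ICs: C₁ = 3/2, C₂ = -1/2
Particular solution: y = (3/2)e^x - (1/2)e^(-3x)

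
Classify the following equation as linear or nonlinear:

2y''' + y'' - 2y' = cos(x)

Linear (y and its derivatives appear to the first power only, no products of y terms)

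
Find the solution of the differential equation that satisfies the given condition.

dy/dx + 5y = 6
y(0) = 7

General solution: y = 6/5 + Ce^(-5x)
Applying y(0) = 7: C = 7 - 6/5 = 29/5
Particular solution: y = 6/5 + (29/5)e^(-5x)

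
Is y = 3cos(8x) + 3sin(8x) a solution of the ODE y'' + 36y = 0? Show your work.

Verification:
y'' = -192cos(8x) - 192sin(8x)
y'' + 36y ≠ 0 (frequency mismatch: got 64 instead of 36)

No, it is not a solution.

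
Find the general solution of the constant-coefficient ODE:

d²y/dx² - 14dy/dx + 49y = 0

Characteristic equation: r² - 14r + 49 = 0
Factored: (r - 7)² = 0
Repeated root: r = 7
General solution: y = (C₁ + C₂x)e^(7x)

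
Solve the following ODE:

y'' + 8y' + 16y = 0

Characteristic equation: r² + 8r + 16 = 0
Factored: (r + 4)² = 0
Repeated root: r = -4
General solution: y = (C₁ + C₂x)e^(-4x)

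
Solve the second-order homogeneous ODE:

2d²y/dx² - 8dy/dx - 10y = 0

Characteristic equation: 2r² - 8r - 10 = 0
Divide by 2: r² - 4r - 5 = 0
Roots: r = 5, -1 (distinct real)
General solution: y = C₁e^(5x) + C₂e^(-x)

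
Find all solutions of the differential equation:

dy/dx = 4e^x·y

Separating variables and integrating:
ln|y| = 4e^x + C

General solution: y = Ce^(4e^x)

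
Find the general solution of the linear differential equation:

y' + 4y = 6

Using integrating factor method:

General solution: y = 3/2 + Ce^(-4x)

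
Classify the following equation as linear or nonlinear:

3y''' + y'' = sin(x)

Linear (y and its derivatives appear to the first power only, no products of y terms)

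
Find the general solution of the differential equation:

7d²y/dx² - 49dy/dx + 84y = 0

Characteristic equation: 7r² - 49r + 84 = 0
Divide by 7: r² - 7r + 12 = 0
Roots: r = 3, 4 (distinct real)
General solution: y = C₁e^(3x) + C₂e^(4x)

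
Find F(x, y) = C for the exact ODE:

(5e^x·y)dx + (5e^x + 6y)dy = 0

Verify exactness: ∂M/∂y = ∂N/∂x ✓
Find F(x,y) such that ∂F/∂x = M, ∂F/∂y = N
Solution: 5e^x·y + 3y² = C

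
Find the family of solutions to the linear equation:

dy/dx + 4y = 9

Using integrating factor method:

General solution: y = 9/4 + Ce^(-4x)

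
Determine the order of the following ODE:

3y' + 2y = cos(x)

The order is 1 (highest derivative is of order 1).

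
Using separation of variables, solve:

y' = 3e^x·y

Separating variables and integrating:
ln|y| = 3e^x + C

General solution: y = Ce^(3e^x)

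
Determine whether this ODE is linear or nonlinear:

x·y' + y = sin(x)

Linear (y and its derivatives appear to the first power only, no products of y terms)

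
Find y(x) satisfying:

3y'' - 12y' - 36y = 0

Characteristic equation: 3r² - 12r - 36 = 0
Divide by 3: r² - 4r - 12 = 0
Roots: r = 6, -2 (distinct real)
General solution: y = C₁e^(6x) + C₂e^(-2x)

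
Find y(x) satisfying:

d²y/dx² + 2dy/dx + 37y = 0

Characteristic equation: r² + 2r + 37 = 0
Roots: r = -1 ± 6i (complex conjugates)
General solution: y = e^(-x)(C₁cos(6x) + C₂sin(6x))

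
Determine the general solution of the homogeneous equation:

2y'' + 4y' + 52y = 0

Characteristic equation: 2r² + 4r + 52 = 0
Divide by 2: r² + 2r + 26 = 0
Roots: r = -1 ± 5i (complex conjugates)
General solution: y = e^(-x)(C₁cos(5x) + C₂sin(5x))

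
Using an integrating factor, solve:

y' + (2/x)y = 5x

Using integrating factor method:

General solution: y = (5/4)x^2 + Cx^(-2)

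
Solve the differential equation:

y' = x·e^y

Separating variables and integrating:
-e^(-y) = x²/2 + C

General solution: y = -ln(C - x²/2)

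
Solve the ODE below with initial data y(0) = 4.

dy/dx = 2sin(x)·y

General solution: y = Ce^(-2cos(x))
Applying IC y(0) = 4:
Particular solution: y = 4e^(2(1-cos(x)))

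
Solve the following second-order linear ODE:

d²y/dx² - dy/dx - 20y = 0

Characteristic equation: r² - r - 20 = 0
Roots: r = 5, -4 (distinct real)
General solution: y = C₁e^(5x) + C₂e^(-4x)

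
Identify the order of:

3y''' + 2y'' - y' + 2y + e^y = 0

The order is 3 (highest derivative is of order 3).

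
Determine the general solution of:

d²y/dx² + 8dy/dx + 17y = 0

Characteristic equation: r² + 8r + 17 = 0
Roots: r = -4 ± i (complex conjugates)
General solution: y = e^(-4x)(C₁cos(x) + C₂sin(x))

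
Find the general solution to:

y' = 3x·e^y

Separating variables and integrating:
-e^(-y) = 3x²/2 + C

General solution: y = -ln(C - 3x²/2)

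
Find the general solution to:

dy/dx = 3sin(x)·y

Separating variables and integrating:
ln|y| = -3cos(x) + C

General solution: y = Ce^(-3cos(x))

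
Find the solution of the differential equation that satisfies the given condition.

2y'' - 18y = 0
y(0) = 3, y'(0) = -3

General solution: y = C₁e^(3x) + C₂e^(-3x)
Applying ICs: C₁ = 1, C₂ = 2
Particular solution: y = e^(3x) + 2e^(-3x)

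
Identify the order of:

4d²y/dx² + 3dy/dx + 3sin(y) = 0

The order is 2 (highest derivative is of order 2).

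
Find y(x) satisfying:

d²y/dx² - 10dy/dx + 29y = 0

Characteristic equation: r² - 10r + 29 = 0
Roots: r = 5 ± 2i (complex conjugates)
General solution: y = e^(5x)(C₁cos(2x) + C₂sin(2x))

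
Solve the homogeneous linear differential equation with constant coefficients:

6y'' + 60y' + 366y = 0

Characteristic equation: 6r² + 60r + 366 = 0
Divide by 6: r² + 10r + 61 = 0
Roots: r = -5 ± 6i (complex conjugates)
General solution: y = e^(-5x)(C₁cos(6x) + C₂sin(6x))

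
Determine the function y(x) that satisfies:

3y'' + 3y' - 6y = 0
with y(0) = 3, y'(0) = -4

General solution: y = C₁e^x + C₂e^(-2x)
Applying ICs: C₁ = 2/3, C₂ = 7/3
Particular solution: y = (2/3)e^x + (7/3)e^(-2x)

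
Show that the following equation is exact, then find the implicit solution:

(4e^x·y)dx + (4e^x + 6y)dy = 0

Verify exactness: ∂M/∂y = ∂N/∂x ✓
Find F(x,y) such that ∂F/∂x = M, ∂F/∂y = N
Solution: 4e^x·y + 3y² = C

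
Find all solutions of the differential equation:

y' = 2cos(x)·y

Separating variables and integrating:
ln|y| = 2sin(x) + C

General solution: y = Ce^(2sin(x))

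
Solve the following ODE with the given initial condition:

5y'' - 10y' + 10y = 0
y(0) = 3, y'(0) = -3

General solution: y = e^x(C₁cos(x) + C₂sin(x))
Complex roots r = 1 ± i
Applying ICs: C₁ = 3, C₂ = -6
Particular solution: y = e^x(3cos(x) - 6sin(x))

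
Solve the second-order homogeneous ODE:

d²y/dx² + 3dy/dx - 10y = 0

Characteristic equation: r² + 3r - 10 = 0
Roots: r = 2, -5 (distinct real)
General solution: y = C₁e^(2x) + C₂e^(-5x)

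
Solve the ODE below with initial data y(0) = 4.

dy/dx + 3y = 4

General solution: y = 4/3 + Ce^(-3x)
Applying y(0) = 4: C = 4 - 4/3 = 8/3
Particular solution: y = 4/3 + (8/3)e^(-3x)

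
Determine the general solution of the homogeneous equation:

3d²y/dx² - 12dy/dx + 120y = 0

Characteristic equation: 3r² - 12r + 120 = 0
Divide by 3: r² - 4r + 40 = 0
Roots: r = 2 ± 6i (complex conjugates)
General solution: y = e^(2x)(C₁cos(6x) + C₂sin(6x))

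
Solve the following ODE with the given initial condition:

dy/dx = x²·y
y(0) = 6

General solution: y = Ce^(x³/3)
Applying IC y(0) = 6:
Particular solution: y = 6e^(x³/3)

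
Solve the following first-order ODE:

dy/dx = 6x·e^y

Separating variables and integrating:
-e^(-y) = 3x² + C

General solution: y = -ln(C - 3x²)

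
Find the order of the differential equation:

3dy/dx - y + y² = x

The order is 1 (highest derivative is of order 1).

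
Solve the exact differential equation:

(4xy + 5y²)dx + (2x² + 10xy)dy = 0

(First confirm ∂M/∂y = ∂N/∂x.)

Verify exactness: ∂M/∂y = ∂N/∂x ✓
Find F(x,y) such that ∂F/∂x = M, ∂F/∂y = N
Solution: 2x²y + 5xy² = C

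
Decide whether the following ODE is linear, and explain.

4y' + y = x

Linear (y and its derivatives appear to the first power only, no products of y terms)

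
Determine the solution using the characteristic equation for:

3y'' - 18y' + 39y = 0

Characteristic equation: 3r² - 18r + 39 = 0
Divide by 3: r² - 6r + 13 = 0
Roots: r = 3 ± 2i (complex conjugates)
General solution: y = e^(3x)(C₁cos(2x) + C₂sin(2x))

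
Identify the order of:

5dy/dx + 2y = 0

The order is 1 (highest derivative is of order 1).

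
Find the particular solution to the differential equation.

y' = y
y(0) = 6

General solution: y = Ce^x
Applying IC y(0) = 6:
Particular solution: y = 6e^x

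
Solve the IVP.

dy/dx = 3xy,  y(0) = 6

General solution: y = Ce^(3x²/2)
Applying IC y(0) = 6:
Particular solution: y = 6e^(3x²/2)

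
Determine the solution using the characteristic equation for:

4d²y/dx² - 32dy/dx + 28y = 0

Characteristic equation: 4r² - 32r + 28 = 0
Divide by 4: r² - 8r + 7 = 0
Roots: r = 7, 1 (distinct real)
General solution: y = C₁e^(7x) + C₂e^x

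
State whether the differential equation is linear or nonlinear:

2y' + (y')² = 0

Nonlinear ((y')² term)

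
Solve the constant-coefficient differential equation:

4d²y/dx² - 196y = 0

Characteristic equation: 4r² - 196 = 0
Divide by 4: r² - 49 = 0
Roots: r = 7, -7 (distinct real)
General solution: y = C₁e^(7x) + C₂e^(-7x)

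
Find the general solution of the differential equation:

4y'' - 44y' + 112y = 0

Characteristic equation: 4r² - 44r + 112 = 0
Divide by 4: r² - 11r + 28 = 0
Roots: r = 7, 4 (distinct real)
General solution: y = C₁e^(7x) + C₂e^(4x)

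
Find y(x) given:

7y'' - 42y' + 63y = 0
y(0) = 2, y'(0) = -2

General solution: y = (C₁ + C₂x)e^(3x)
Repeated root r = 3
Applying ICs: C₁ = 2, C₂ = -8
Particular solution: y = (2 - 8x)e^(3x)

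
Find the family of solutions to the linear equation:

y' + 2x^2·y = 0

Using integrating factor method:

General solution: y = Ce^(-2x^3/3)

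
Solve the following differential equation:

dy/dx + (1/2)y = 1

Using integrating factor method:

General solution: y = 2 + Ce^(-x/2)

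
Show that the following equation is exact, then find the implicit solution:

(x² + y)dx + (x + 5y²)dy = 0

Verify exactness: ∂M/∂y = ∂N/∂x ✓
Find F(x,y) such that ∂F/∂x = M, ∂F/∂y = N
Solution: x³/3 + xy + 5y³/3 = C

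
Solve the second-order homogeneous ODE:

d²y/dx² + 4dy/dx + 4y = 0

Characteristic equation: r² + 4r + 4 = 0
Factored: (r + 2)² = 0
Repeated root: r = -2
General solution: y = (C₁ + C₂x)e^(-2x)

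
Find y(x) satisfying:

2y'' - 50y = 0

Characteristic equation: 2r² - 50 = 0
Divide by 2: r² - 25 = 0
Roots: r = 5, -5 (distinct real)
General solution: y = C₁e^(5x) + C₂e^(-5x)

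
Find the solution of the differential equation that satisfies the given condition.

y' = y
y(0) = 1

General solution: y = Ce^x
Applying IC y(0) = 1:
Particular solution: y = e^x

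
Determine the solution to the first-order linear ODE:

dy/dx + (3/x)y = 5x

Using integrating factor method:

General solution: y = x^2 + Cx^(-3)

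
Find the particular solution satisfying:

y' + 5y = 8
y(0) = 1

General solution: y = 8/5 + Ce^(-5x)
Applying y(0) = 1: C = 1 - 8/5 = -3/5
Particular solution: y = 8/5 - (3/5)e^(-5x)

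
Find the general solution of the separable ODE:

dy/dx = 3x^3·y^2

Separating variables and integrating:
-1/y = 3x^4/4 + C

General solution: y^-1 = (-3/4)x^4 + C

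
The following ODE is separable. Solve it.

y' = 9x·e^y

Separating variables and integrating:
-e^(-y) = 9x²/2 + C

General solution: y = -ln(C - 9x²/2)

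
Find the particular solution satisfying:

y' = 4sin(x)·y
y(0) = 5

General solution: y = Ce^(-4cos(x))
Applying IC y(0) = 5:
Particular solution: y = 5e^(4(1-cos(x)))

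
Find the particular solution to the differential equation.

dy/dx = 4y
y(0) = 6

General solution: y = Ce^(4x)
Applying IC y(0) = 6:
Particular solution: y = 6e^(4x)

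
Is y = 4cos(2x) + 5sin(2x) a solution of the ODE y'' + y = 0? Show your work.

Verification:
y'' = -16cos(2x) - 20sin(2x)
y'' + y ≠ 0 (frequency mismatch: got 4 instead of 1)

No, it is not a solution.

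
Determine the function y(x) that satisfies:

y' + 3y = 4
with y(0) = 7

General solution: y = 4/3 + Ce^(-3x)
Applying y(0) = 7: C = 7 - 4/3 = 17/3
Particular solution: y = 4/3 + (17/3)e^(-3x)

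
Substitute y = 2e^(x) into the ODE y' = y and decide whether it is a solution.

Verification:
y = 2e^(x)
y' = 2e^(x)
y = 2e^(x)
y' = y ✓

Yes, it is a solution.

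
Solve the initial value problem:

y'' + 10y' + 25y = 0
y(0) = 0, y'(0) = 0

General solution: y = (C₁ + C₂x)e^(-5x)
Repeated root r = -5
Applying ICs: C₁ = 0, C₂ = 0
Particular solution: y = 0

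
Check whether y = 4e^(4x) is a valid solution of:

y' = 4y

Verification:
y = 4e^(4x)
y' = 16e^(4x)
4y = 16e^(4x)
y' = 4y ✓

Yes, it is a solution.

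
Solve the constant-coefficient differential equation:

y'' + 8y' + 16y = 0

Characteristic equation: r² + 8r + 16 = 0
Factored: (r + 4)² = 0
Repeated root: r = -4
General solution: y = (C₁ + C₂x)e^(-4x)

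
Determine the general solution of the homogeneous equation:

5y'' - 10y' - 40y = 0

Characteristic equation: 5r² - 10r - 40 = 0
Divide by 5: r² - 2r - 8 = 0
Roots: r = 4, -2 (distinct real)
General solution: y = C₁e^(4x) + C₂e^(-2x)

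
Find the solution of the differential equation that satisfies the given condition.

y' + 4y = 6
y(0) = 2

General solution: y = 3/2 + Ce^(-4x)
Applying y(0) = 2: C = 2 - 3/2 = 1/2
Particular solution: y = 3/2 + (1/2)e^(-4x)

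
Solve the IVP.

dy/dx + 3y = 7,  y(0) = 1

General solution: y = 7/3 + Ce^(-3x)
Applying y(0) = 1: C = 1 - 7/3 = -4/3
Particular solution: y = 7/3 - (4/3)e^(-3x)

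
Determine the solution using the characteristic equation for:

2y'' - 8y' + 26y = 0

Characteristic equation: 2r² - 8r + 26 = 0
Divide by 2: r² - 4r + 13 = 0
Roots: r = 2 ± 3i (complex conjugates)
General solution: y = e^(2x)(C₁cos(3x) + C₂sin(3x))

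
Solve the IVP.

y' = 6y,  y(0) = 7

General solution: y = Ce^(6x)
Applying IC y(0) = 7:
Particular solution: y = 7e^(6x)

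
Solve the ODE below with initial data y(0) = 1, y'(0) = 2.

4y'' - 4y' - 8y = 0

General solution: y = C₁e^(2x) + C₂e^(-x)
Applying ICs: C₁ = 1, C₂ = 0
Particular solution: y = e^(2x)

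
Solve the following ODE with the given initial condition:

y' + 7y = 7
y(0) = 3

General solution: y = 1 + Ce^(-7x)
Applying y(0) = 3: C = 3 - 1 = 2
Particular solution: y = 1 + 2e^(-7x)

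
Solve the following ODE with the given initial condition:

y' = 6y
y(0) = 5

General solution: y = Ce^(6x)
Applying IC y(0) = 5:
Particular solution: y = 5e^(6x)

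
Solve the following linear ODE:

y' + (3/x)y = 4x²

Using integrating factor method:

General solution: y = (2/3)x^3 + Cx^(-3)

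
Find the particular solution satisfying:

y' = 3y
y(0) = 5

General solution: y = Ce^(3x)
Applying IC y(0) = 5:
Particular solution: y = 5e^(3x)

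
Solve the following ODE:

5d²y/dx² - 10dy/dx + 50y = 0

Characteristic equation: 5r² - 10r + 50 = 0
Divide by 5: r² - 2r + 10 = 0
Roots: r = 1 ± 3i (complex conjugates)
General solution: y = e^x(C₁cos(3x) + C₂sin(3x))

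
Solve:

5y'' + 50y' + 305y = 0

Characteristic equation: 5r² + 50r + 305 = 0
Divide by 5: r² + 10r + 61 = 0
Roots: r = -5 ± 6i (complex conjugates)
General solution: y = e^(-5x)(C₁cos(6x) + C₂sin(6x))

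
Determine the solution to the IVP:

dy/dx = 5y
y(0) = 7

General solution: y = Ce^(5x)
Applying IC y(0) = 7:
Particular solution: y = 7e^(5x)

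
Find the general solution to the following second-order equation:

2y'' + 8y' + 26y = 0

Characteristic equation: 2r² + 8r + 26 = 0
Divide by 2: r² + 4r + 13 = 0
Roots: r = -2 ± 3i (complex conjugates)
General solution: y = e^(-2x)(C₁cos(3x) + C₂sin(3x))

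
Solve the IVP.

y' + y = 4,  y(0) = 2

General solution: y = 4 + Ce^(-x)
Applying y(0) = 2: C = 2 - 4 = -2
Particular solution: y = 4 - 2e^(-x)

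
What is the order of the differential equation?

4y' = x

The order is 1 (highest derivative is of order 1).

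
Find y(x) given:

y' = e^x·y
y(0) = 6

General solution: y = Ce^(e^x)
Applying IC y(0) = 6:
Particular solution: y = 6e^(e^x - 1)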